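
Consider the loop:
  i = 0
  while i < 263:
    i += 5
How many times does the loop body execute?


Starting at i = 0, each iteration adds 5.
Iterations until i >= 263:
  Iteration 1: i = 0 -> i = 5
  Iteration 2: i = 5 -> i = 10
  Iteration 3: i = 10 -> i = 15
  Iteration 4: i = 15 -> i = 20
  Iteration 5: i = 20 -> i = 25
  Iteration 6: i = 25 -> i = 30
  Iteration 7: i = 30 -> i = 35
  Iteration 8: i = 35 -> i = 40
  ... continuing ...
Total iterations = ceil(263/5) = 53


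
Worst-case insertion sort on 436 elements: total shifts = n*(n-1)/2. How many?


Sum of shifts = 1 + 2 + 3 + ... + 435
= 436 * 435 / 2
= 189660 / 2
= 94830


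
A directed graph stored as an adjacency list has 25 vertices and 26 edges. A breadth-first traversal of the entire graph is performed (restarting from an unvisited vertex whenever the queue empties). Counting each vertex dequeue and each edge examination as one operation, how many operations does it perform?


A full BFS traversal dequeues each vertex once and examines each edge once.
Vertex visits: 25
Edge visits: 26
V + E = 25 + 26 = 51


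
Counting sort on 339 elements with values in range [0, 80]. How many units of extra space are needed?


Output array size: 339 (to store sorted result)
Count array size: 81 (one slot per possible value, range 0 to 80)
Total extra space = 339 + 81 = 420


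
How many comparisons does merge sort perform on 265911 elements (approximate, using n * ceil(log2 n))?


Recursion depth: ceil(log2(265911)) = 19
Each recursion level merges n = 265911 elements
Total = 265911 * 19 = 5052309


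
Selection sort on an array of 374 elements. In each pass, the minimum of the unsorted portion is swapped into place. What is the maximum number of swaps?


Selection sort performs one swap per pass:
  Pass 1: find min in positions 0 to 373, swap with position 0
  Pass 2: find min in positions 1 to 373, swap with position 1
  Pass 3: find min in positions 2 to 373, swap with position 2
  Pass 4: find min in positions 3 to 373, swap with position 3
  Pass 5: find min in positions 4 to 373, swap with position 4
  ... (368 more passes)
Total passes (and swaps) = n - 1 = 374 - 1 = 373


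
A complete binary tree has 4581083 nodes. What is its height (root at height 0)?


In a complete binary tree, level k holds nodes 2^k .. 2^(k+1)-1 (1-indexed).
Height = floor(log2(n)) = floor(log2(4581083)) = 22
Check: 2^22 = 4194304 <= 4581083 < 8388608 = 2^23


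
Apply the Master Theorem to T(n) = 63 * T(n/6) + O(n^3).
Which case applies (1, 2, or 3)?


The Master Theorem: T(n) = a*T(n/b) + O(n^c)
  a = 63, b = 6, c = 3
log_b(a) = log_6(63) ~ 2.312
Compare b^c with a: 6^3 = 216 > 63, so c > log_b(a).
Since c > log_b(a), Case 3 applies.
T(n) = O(n^3)
Master Theorem case = 3


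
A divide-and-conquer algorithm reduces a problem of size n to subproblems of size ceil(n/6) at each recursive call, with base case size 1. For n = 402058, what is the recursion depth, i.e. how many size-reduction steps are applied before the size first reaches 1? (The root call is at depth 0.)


Each step divides the size by 6 (rounding up); after k steps the size is ceil(n/6^k), which equals 1 exactly when 6^k >= n.
So the depth is the smallest k with 6^k >= 402058, i.e. ceil(log_6(402058)).
6^7 = 279936 < 402058 <= 1679616 = 6^8
Recursion depth = 8


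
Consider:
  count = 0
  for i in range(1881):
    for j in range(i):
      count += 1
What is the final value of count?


For each i, the inner loop runs i times:
  i=0: inner runs 0 times
  i=1: inner runs 1 time
  i=2: inner runs 2 times
  i=3: inner runs 3 times
  i=4: inner runs 4 times
  i=5: inner runs 5 times
  i=6: inner runs 6 times
  i=7: inner runs 7 times
  ...
Total = 0 + 1 + 2 + ... + 1880 = 1881*(1881-1)/2 = 1768140


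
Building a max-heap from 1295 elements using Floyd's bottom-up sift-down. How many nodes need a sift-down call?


In a heap of 1295 elements (0-indexed array):
  Last element index: 1294
  Parent of last element: floor((1294 - 1) / 2) = 646
  Internal nodes: indices 0 to 646
  Count = floor(1295/2) = 647


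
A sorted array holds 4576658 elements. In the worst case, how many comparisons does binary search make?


Halving sequence: 4576658 -> 2288329 -> 1144164 -> 572082 -> 286041 -> 143020 -> 71510 -> 35755 -> 17877 -> 8938 -> 4469 -> 2234 -> 1117 -> 558 -> 279 -> 139 -> 69 -> 34 -> 17 -> 8 -> 4 -> 2 -> 1
Number of halvings = 22
Max comparisons = 22 + 1 = 23


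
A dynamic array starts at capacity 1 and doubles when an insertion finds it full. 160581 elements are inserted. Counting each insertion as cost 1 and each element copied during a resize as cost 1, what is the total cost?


n = 160581
Insertion costs: 160581
Resizes copy 1, 2, 4, ... up to the largest power of 2 that is <= n-1 = 160580, i.e. 131072.
Copy costs = 1 + 2 + 4 + 8 + 16 + 32 + 64 + 128 + 256 + 512 + 1024 + 2048 + 4096 + 8192 + 16384 + 32768 + 65536 + 131072 = 262143
Total = 160581 + 262143 = 422724


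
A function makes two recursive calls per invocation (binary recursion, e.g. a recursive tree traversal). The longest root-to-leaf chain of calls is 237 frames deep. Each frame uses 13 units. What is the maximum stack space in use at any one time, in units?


Binary recursion: the two calls run one after the other, so only one root-to-leaf chain of frames is on the stack at a time.
Maximum depth (longest chain) = 237 frames
Each frame = 13 units
Max stack space = 237 * 13 = 3081


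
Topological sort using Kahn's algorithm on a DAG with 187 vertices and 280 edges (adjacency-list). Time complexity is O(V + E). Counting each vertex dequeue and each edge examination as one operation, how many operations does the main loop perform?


Kahn's algorithm:
  1. Compute in-degrees: O(V + E)
  2. Process queue: each vertex dequeued once (O(V))
     each edge examined once (O(E))
Total = V + E = 187 + 280 = 467


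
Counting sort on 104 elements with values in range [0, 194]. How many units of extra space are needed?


Output array size: 104 (to store sorted result)
Count array size: 195 (one slot per possible value, range 0 to 194)
Total extra space = 104 + 195 = 299


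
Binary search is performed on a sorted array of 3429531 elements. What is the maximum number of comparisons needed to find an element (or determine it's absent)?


Binary search halves the search space each comparison:
  Step 1: search space = 3429531 -> 1714765
  Step 2: search space = 1714765 -> 857382
  Step 3: search space = 857382 -> 428691
  Step 4: search space = 428691 -> 214345
  Step 5: search space = 214345 -> 107172
  Step 6: search space = 107172 -> 53586
  Step 7: search space = 53586 -> 26793
  Step 8: search space = 26793 -> 13396
  Step 9: search space = 13396 -> 6698
  Step 10: search space = 6698 -> 3349
  Step 11: search space = 3349 -> 1674
  Step 12: search space = 1674 -> 837
  Step 13: search space = 837 -> 418
  Step 14: search space = 418 -> 209
  Step 15: search space = 209 -> 104
  Step 16: search space = 104 -> 52
  Step 17: search space = 52 -> 26
  Step 18: search space = 26 -> 13
  Step 19: search space = 13 -> 6
  Step 20: search space = 6 -> 3
  Step 21: search space = 3 -> 1
  Step 22: search space = 1 (final check)
Maximum comparisons = floor(log2(3429531)) + 1 = 21 + 1 = 22


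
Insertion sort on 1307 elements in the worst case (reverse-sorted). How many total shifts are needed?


In the worst case (reverse-sorted), each element shifts past all previous:
  Element 1: 1 shifts
  Element 2: 2 shifts
  Element 3: 3 shifts
  Element 4: 4 shifts
  Element 5: 5 shifts
  ...
  Element 1306: 1306 shifts
Total = 1 + 2 + ... + 1306
= 1307*(1307-1)/2 = 853471


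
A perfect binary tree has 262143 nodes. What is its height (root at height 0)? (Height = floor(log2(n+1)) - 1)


For a perfect binary tree of height h: n = 2^(h+1) - 1, so h = log2(n+1) - 1.
  n + 1 = 262144 = 2^18
  log2(262144) = 18
  height = 18 - 1 = 17


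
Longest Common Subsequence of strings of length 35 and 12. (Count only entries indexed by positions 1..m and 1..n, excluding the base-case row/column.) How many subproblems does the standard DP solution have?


DP table indexed by positions in both strings.
First string: 35 positions
Second string: 12 positions
Total = 35 * 12 = 420


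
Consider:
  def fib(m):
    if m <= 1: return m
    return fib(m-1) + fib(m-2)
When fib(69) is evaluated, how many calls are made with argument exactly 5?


Let N(m) = number of times fib(m) is called while evaluating fib(69).
N(69) = 1 (the initial call).
N(68) = 1 (only fib(69) calls it).
For 1 <= m <= 67: fib(m) is called by fib(m+1) and fib(m+2), so
  N(m) = N(m+1) + N(m+2).
fib(0) is called only by fib(2), so N(0) = N(2).
Walk down from m=69:
  N(69)=1, N(68)=1, N(67)=2, N(66)=3, N(65)=5, N(64)=8, N(63)=13, N(62)=21, N(61)=34, N(60)=55, N(59)=89, N(58)=144, N(57)=233, N(56)=377, N(55)=610, N(54)=987, N(53)=1597, N(52)=2584, N(51)=4181, N(50)=6765, N(49)=10946, N(48)=17711, N(47)=28657, N(46)=46368, N(45)=75025, N(44)=121393, N(43)=196418, N(42)=317811, N(41)=514229, N(40)=832040, N(39)=1346269, N(38)=2178309, N(37)=3524578, N(36)=5702887, N(35)=9227465, N(34)=14930352, N(33)=24157817, N(32)=39088169, N(31)=63245986, N(30)=102334155, N(29)=165580141, N(28)=267914296, N(27)=433494437, N(26)=701408733, N(25)=1134903170, N(24)=1836311903, N(23)=2971215073, N(22)=4807526976, N(21)=7778742049, N(20)=12586269025, N(19)=20365011074, N(18)=32951280099, N(17)=53316291173, N(16)=86267571272, N(15)=139583862445, N(14)=225851433717, N(13)=365435296162, N(12)=591286729879, N(11)=956722026041, N(10)=1548008755920, N(9)=2504730781961, N(8)=4052739537881, N(7)=6557470319842, N(6)=10610209857723, N(5)=17167680177565
N(5) = 17167680177565


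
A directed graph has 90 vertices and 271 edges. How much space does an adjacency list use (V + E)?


Adjacency list: one list head per vertex + one entry per edge
Vertex heads: 90
Edge entries: 271
Total = 90 + 271 = 361


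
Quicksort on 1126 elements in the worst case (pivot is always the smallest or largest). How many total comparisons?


In the worst case, each partition step picks the worst pivot:
  Partition 1: 1125 comparisons (n-1 elements to compare)
  Partition 2: 1124 comparisons
  Partition 3: 1123 comparisons
  Partition 4: 1122 comparisons
  Partition 5: 1121 comparisons
  ...
  Last partition: 0 comparisons
Total = (n-1) + (n-2) + ... + 1 + 0 = n*(n-1)/2
= 1126*1125/2 = 633375


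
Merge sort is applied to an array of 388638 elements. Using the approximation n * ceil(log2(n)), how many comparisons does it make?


Merge sort divides the array into halves recursively.
Number of levels = ceil(log2(388638)) = 19
At each level, approximately n = 388638 comparisons are needed for merging.
Total comparisons ~ n * ceil(log2(n)) = 388638 * 19 = 7384122


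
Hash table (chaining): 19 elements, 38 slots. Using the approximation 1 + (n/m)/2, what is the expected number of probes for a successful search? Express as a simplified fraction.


Computing expected probes:
alpha = 19/38
= 1 + alpha/2
= 1 + 19/(2*38)
= (2*38 + 19) / (2*38)
= 95/76 = 5/4


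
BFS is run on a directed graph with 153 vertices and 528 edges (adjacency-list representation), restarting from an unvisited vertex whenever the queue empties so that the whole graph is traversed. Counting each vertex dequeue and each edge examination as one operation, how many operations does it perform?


A full BFS traversal dequeues each vertex exactly once and examines each directed edge exactly once.
V = 153 (vertex processing cost)
E = 528 (edge examination cost)
Total operations proportional to V + E = 153 + 528 = 681


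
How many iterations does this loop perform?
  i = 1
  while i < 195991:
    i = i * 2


The loop variable doubles each iteration:
i = 1 -> 2 -> 4 -> 8 -> 16 -> 32 -> 64 -> 128 -> 256 -> 512 -> 1024 -> 2048 -> 4096 -> 8192 -> 16384 -> 32768 -> 65536 -> 131072 -> 262144 (stop, 262144 >= 195991)
Number of doublings = ceil(log2(195991)) = 18


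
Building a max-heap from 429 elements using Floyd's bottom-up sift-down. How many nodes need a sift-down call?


In a heap of 429 elements (0-indexed array):
  Last element index: 428
  Parent of last element: floor((428 - 1) / 2) = 213
  Internal nodes: indices 0 to 213
  Count = floor(429/2) = 214


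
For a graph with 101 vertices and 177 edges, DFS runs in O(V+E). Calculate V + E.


A full DFS traversal visits each vertex once and examines each edge once.
V = 101
E = 177
Sum = 101 + 177 = 278


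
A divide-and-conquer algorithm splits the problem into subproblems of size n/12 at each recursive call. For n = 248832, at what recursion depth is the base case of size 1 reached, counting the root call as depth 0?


At each depth, the problem size is divided by 12:
  Depth 0: problem size = 248832
  Depth 1: problem size = 20736
  Depth 2: problem size = 1728
  Depth 3: problem size = 144
  Depth 4: problem size = 12
  Depth 5: problem size = 1 (base case)
The base case is reached at depth log_12(248832) = 5 (the tree has 6 levels counting depth 0, but the depth asked for is 5).
Recursion depth = 5


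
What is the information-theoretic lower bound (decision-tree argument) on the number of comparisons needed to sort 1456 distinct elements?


A binary decision tree of height h has at most 2^h leaves and needs at least n! of them, so h >= ceil(log2(n!)).
1456! is far too large to multiply out, so use Stirling's series:
  ln(n!) ~ n ln n - n + (1/2) ln(2 pi n) + 1/(12n)  (error below 1/(360 n^3), negligible here)
  ln(1456) = 7.2834482
  n ln n = 1456 * 7.2834482 = 10604.7006
  (1/2) ln(2 pi * 1456) = (1/2) ln(9148.3178) = 4.5607
  1/(12*1456) = 0.0001
  ln(1456!) ~ 10604.7006 - 1456 + 4.5607 + 0.0001 = 9153.2614
Convert to base 2: log2(1456!) = 9153.2614 / ln 2 = 9153.2614 / 0.69314718 = 13205.3648
ceil(13205.3648) = 13206


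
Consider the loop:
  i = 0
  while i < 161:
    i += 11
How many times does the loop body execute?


Starting at i = 0, each iteration adds 11.
Iterations until i >= 161:
  Iteration 1: i = 0 -> i = 11
  Iteration 2: i = 11 -> i = 22
  Iteration 3: i = 22 -> i = 33
  Iteration 4: i = 33 -> i = 44
  Iteration 5: i = 44 -> i = 55
  Iteration 6: i = 55 -> i = 66
  Iteration 7: i = 66 -> i = 77
  Iteration 8: i = 77 -> i = 88
  ... continuing ...
Total iterations = ceil(161/11) = 15


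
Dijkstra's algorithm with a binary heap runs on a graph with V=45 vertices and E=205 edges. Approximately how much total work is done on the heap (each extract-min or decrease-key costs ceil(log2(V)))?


Dijkstra with a binary heap: each vertex is extracted once, each edge may relax once.
Each heap operation costs O(log V).
V + E = 45 + 205 = 250
ceil(log2(45)) = 6 (since 2^5 = 32 < 45 <= 64 = 2^6)
Total heap work = (V+E) * ceil(log2(V)) = 250 * 6 = 1500


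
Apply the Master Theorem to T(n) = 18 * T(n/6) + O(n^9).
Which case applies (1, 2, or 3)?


The Master Theorem: T(n) = a*T(n/b) + O(n^c)
  a = 18, b = 6, c = 9
log_b(a) = log_6(18) ~ 1.613
Compare b^c with a: 6^9 = 10077696 > 18, so c > log_b(a).
Since c > log_b(a), Case 3 applies.
T(n) = O(n^9)
Master Theorem case = 3


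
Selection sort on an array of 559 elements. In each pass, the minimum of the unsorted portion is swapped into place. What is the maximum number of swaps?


Selection sort performs one swap per pass:
  Pass 1: find min in positions 0 to 558, swap with position 0
  Pass 2: find min in positions 1 to 558, swap with position 1
  Pass 3: find min in positions 2 to 558, swap with position 2
  Pass 4: find min in positions 3 to 558, swap with position 3
  Pass 5: find min in positions 4 to 558, swap with position 4
  ... (553 more passes)
Total passes (and swaps) = n - 1 = 559 - 1 = 558


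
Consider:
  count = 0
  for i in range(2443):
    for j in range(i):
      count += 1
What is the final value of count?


For each i, the inner loop runs i times:
  i=0: inner runs 0 times
  i=1: inner runs 1 time
  i=2: inner runs 2 times
  i=3: inner runs 3 times
  i=4: inner runs 4 times
  i=5: inner runs 5 times
  i=6: inner runs 6 times
  i=7: inner runs 7 times
  ...
Total = 0 + 1 + 2 + ... + 2442 = 2443*(2443-1)/2 = 2982903


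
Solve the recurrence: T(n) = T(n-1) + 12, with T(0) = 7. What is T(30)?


Unrolling the recurrence:
T(30) = T(29) + 12
       = T(28) + 12 + 12
       = T(27) + 12*3
       ...
       = T(0) + 12*30
       = 7 + 360 = 367


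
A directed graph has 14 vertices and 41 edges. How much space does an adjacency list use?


Adjacency list: one list head per vertex + one entry per edge
Vertex heads: 14
Edge entries: 41
Total = 14 + 41 = 55


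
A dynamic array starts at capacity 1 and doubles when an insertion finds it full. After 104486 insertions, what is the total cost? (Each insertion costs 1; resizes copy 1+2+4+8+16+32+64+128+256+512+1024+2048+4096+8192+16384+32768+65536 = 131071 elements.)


Insertion cost: 104486 (one per element)
Resizes occur just before inserting elements 2, 3, 5, 9, ...
Elements copied at each resize: 1 + 2 + 4 + 8 + 16 + 32 + 64 + 128 + 256 + 512 + 1024 + 2048 + 4096 + 8192 + 16384 + 32768 + 65536
Sum of copies = 131071 (geometric series: 2^k - 1)
Total = 104486 + 131071 = 235557


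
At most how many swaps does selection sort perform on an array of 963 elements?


Each of the 962 passes places one element in its final position.
Pass 1: swap minimum into position 0
Pass 2: swap minimum of remaining into position 1
...
Pass 962: last two elements, one swap
Maximum swaps = 963 - 1 = 962


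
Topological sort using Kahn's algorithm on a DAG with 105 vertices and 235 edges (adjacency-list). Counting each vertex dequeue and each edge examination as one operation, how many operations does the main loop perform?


Kahn's algorithm:
  1. Compute in-degrees: O(V + E)
  2. Process queue: each vertex dequeued once (O(V))
     each edge examined once (O(E))
Total = V + E = 105 + 235 = 340


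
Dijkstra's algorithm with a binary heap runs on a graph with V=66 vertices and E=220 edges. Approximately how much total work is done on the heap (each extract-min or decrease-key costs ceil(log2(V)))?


Dijkstra with a binary heap: each vertex is extracted once, each edge may relax once.
Each heap operation costs O(log V).
V + E = 66 + 220 = 286
ceil(log2(66)) = 7 (since 2^6 = 64 < 66 <= 128 = 2^7)
Total heap work = (V+E) * ceil(log2(V)) = 286 * 7 = 2002


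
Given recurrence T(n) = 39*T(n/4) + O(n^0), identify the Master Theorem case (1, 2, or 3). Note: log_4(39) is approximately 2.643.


Master Theorem parameters: a=39, b=4, c=0
log_b(a) = 2.643
Compare b^c with a: 4^0 = 1 < 39, so c < log_b(a).
Comparing c=0 vs log_b(a)=2.643:
0 < 2.643 => Case 1
Result: T(n) = O(n^(log_4 39)) ~ O(n^2.643)
Master Theorem case = 1


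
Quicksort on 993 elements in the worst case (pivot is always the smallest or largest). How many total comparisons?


In the worst case, each partition step picks the worst pivot:
  Partition 1: 992 comparisons (n-1 elements to compare)
  Partition 2: 991 comparisons
  Partition 3: 990 comparisons
  Partition 4: 989 comparisons
  Partition 5: 988 comparisons
  ...
  Last partition: 0 comparisons
Total = (n-1) + (n-2) + ... + 1 + 0 = n*(n-1)/2
= 993*992/2 = 492528


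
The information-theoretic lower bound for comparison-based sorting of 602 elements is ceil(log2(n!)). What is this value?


A binary decision tree of height h has at most 2^h leaves and needs at least n! of them, so h >= ceil(log2(n!)).
602! is far too large to multiply out, so use Stirling's series:
  ln(n!) ~ n ln n - n + (1/2) ln(2 pi n) + 1/(12n)  (error below 1/(360 n^3), negligible here)
  ln(602) = 6.4002574
  n ln n = 602 * 6.4002574 = 3852.9550
  (1/2) ln(2 pi * 602) = (1/2) ln(3782.4776) = 4.1191
  1/(12*602) = 0.0001
  ln(602!) ~ 3852.9550 - 602 + 4.1191 + 0.0001 = 3255.0742
Convert to base 2: log2(602!) = 3255.0742 / ln 2 = 3255.0742 / 0.69314718 = 4696.0794
ceil(4696.0794) = 4697


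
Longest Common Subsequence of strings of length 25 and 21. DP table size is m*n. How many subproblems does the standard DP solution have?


DP table indexed by positions in both strings.
First string: 25 positions
Second string: 21 positions
Total = 25 * 21 = 525


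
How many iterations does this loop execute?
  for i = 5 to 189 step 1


The loop variable i takes values starting at 5 and increments by 1 each iteration.
Sequence: i = 5, 6, 7, 8, 9, 10, 11, 12, 13, ...
The upper bound 189 is inclusive, so the count is floor((last - first) / step) + 1:
floor((189 - 5) / 1) + 1 = floor(184/1) + 1 = 184 + 1 = 185


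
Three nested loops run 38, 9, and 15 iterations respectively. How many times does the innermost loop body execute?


Loop 1 (outermost): 38 iterations
Loop 2 (middle): 9 iterations per outer
Loop 3 (innermost): 15 iterations per middle
Total = 38 * 9 * 15 = 5130


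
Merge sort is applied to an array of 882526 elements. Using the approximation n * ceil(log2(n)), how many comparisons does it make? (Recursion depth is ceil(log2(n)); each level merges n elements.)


Merge sort divides the array into halves recursively.
Number of levels = ceil(log2(882526)) = 20
At each level, approximately n = 882526 comparisons are needed for merging.
Total comparisons ~ n * ceil(log2(n)) = 882526 * 20 = 17650520


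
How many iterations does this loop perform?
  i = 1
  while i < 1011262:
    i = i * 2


The loop variable doubles each iteration:
i = 1 -> 2 -> 4 -> 8 -> 16 -> 32 -> 64 -> 128 -> 256 -> 512 -> 1024 -> 2048 -> 4096 -> 8192 -> 16384 -> 32768 -> 65536 -> 131072 -> 262144 -> 524288 -> 1048576 (stop, 1048576 >= 1011262)
Number of doublings = ceil(log2(1011262)) = 20


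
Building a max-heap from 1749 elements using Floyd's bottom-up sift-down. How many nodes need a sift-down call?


In a heap of 1749 elements (0-indexed array):
  Last element index: 1748
  Parent of last element: floor((1748 - 1) / 2) = 873
  Internal nodes: indices 0 to 873
  Count = floor(1749/2) = 874


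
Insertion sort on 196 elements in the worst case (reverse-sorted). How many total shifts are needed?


In the worst case (reverse-sorted), each element shifts past all previous:
  Element 1: 1 shifts
  Element 2: 2 shifts
  Element 3: 3 shifts
  Element 4: 4 shifts
  Element 5: 5 shifts
  ...
  Element 195: 195 shifts
Total = 1 + 2 + ... + 195
= 196*(196-1)/2 = 19110


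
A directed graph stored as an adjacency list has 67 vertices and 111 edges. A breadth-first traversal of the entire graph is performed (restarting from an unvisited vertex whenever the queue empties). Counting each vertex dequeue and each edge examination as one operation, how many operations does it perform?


A full BFS traversal dequeues each vertex once and examines each edge once.
Vertex visits: 67
Edge visits: 111
V + E = 67 + 111 = 178


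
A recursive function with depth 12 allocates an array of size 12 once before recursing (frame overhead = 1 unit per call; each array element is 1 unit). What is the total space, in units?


Array allocation: 12 units (allocated once)
Stack frames: 12 deep * 1 per frame = 12 units
Total = 12 + 12 = 24


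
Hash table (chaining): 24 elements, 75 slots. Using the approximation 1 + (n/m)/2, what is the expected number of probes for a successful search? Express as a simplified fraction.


Computing expected probes:
alpha = 24/75
= 1 + alpha/2
= 1 + 24/(2*75)
= (2*75 + 24) / (2*75)
= 174/150 = 29/25


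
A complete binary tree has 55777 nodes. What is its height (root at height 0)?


In a complete binary tree, level k holds nodes 2^k .. 2^(k+1)-1 (1-indexed).
Height = floor(log2(n)) = floor(log2(55777)) = 15
Check: 2^15 = 32768 <= 55777 < 65536 = 2^16


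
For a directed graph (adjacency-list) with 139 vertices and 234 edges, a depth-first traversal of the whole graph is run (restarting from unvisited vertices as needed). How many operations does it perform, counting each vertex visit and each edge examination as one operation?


A full DFS traversal visits each vertex once and examines each edge once.
V = 139
E = 234
Sum = 139 + 234 = 373


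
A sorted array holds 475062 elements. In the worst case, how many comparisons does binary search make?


Halving sequence: 475062 -> 237531 -> 118765 -> 59382 -> 29691 -> 14845 -> 7422 -> 3711 -> 1855 -> 927 -> 463 -> 231 -> 115 -> 57 -> 28 -> 14 -> 7 -> 3 -> 1
Number of halvings = 18
Max comparisons = 18 + 1 = 19


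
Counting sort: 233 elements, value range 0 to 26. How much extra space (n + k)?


n = 233 (output array)
k = 27 (count array for 27 distinct values)
Extra space = 233 + 27 = 260


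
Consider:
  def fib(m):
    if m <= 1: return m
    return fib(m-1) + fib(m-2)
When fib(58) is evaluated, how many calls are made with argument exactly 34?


Let N(m) = number of times fib(m) is called while evaluating fib(58).
N(58) = 1 (the initial call).
N(57) = 1 (only fib(58) calls it).
For 1 <= m <= 56: fib(m) is called by fib(m+1) and fib(m+2), so
  N(m) = N(m+1) + N(m+2).
fib(0) is called only by fib(2), so N(0) = N(2).
Walk down from m=58:
  N(58)=1, N(57)=1, N(56)=2, N(55)=3, N(54)=5, N(53)=8, N(52)=13, N(51)=21, N(50)=34, N(49)=55, N(48)=89, N(47)=144, N(46)=233, N(45)=377, N(44)=610, N(43)=987, N(42)=1597, N(41)=2584, N(40)=4181, N(39)=6765, N(38)=10946, N(37)=17711, N(36)=28657, N(35)=46368, N(34)=75025
N(34) = 75025


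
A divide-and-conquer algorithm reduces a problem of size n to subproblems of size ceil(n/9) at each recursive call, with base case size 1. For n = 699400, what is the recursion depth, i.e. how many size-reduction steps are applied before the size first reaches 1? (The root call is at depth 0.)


Each step divides the size by 9 (rounding up); after k steps the size is ceil(n/9^k), which equals 1 exactly when 9^k >= n.
So the depth is the smallest k with 9^k >= 699400, i.e. ceil(log_9(699400)).
9^6 = 531441 < 699400 <= 4782969 = 9^7
Recursion depth = 7


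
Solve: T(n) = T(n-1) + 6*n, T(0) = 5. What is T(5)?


Expanding the recurrence:
T(5) = T(4) + 6*5
       = T(3) + 6*4 + 6*5
       ...
       = T(0) + 6*(1 + 2 + ... + 5)
       = 5 + 6 * 5*6/2
       = 5 + 6 * 15
       = 5 + 90 = 95


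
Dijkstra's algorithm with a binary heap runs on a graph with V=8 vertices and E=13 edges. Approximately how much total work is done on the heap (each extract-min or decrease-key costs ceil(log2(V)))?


Dijkstra with a binary heap: each vertex is extracted once, each edge may relax once.
Each heap operation costs O(log V).
V + E = 8 + 13 = 21
ceil(log2(8)) = 3 (since 2^2 = 4 < 8 <= 8 = 2^3)
Total heap work = (V+E) * ceil(log2(V)) = 21 * 3 = 63


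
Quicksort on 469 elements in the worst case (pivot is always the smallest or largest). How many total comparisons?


In the worst case, each partition step picks the worst pivot:
  Partition 1: 468 comparisons (n-1 elements to compare)
  Partition 2: 467 comparisons
  Partition 3: 466 comparisons
  Partition 4: 465 comparisons
  Partition 5: 464 comparisons
  ...
  Last partition: 0 comparisons
Total = (n-1) + (n-2) + ... + 1 + 0 = n*(n-1)/2
= 469*468/2 = 109746


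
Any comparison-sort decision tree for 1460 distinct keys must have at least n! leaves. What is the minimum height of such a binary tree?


A binary decision tree of height h has at most 2^h leaves and needs at least n! of them, so h >= ceil(log2(n!)).
1460! is far too large to multiply out, so use Stirling's series:
  ln(n!) ~ n ln n - n + (1/2) ln(2 pi n) + 1/(12n)  (error below 1/(360 n^3), negligible here)
  ln(1460) = 7.2861917
  n ln n = 1460 * 7.2861917 = 10637.8399
  (1/2) ln(2 pi * 1460) = (1/2) ln(9173.4505) = 4.5620
  1/(12*1460) = 0.0001
  ln(1460!) ~ 10637.8399 - 1460 + 4.5620 + 0.0001 = 9182.4020
Convert to base 2: log2(1460!) = 9182.4020 / ln 2 = 9182.4020 / 0.69314718 = 13247.4058
ceil(13247.4058) = 13248


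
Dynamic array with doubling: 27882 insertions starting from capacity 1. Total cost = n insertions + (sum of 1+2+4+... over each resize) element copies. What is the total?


n = 27882
Insertion costs: 27882
Resizes copy 1, 2, 4, ... up to the largest power of 2 that is <= n-1 = 27881, i.e. 16384.
Copy costs = 1 + 2 + 4 + 8 + 16 + 32 + 64 + 128 + 256 + 512 + 1024 + 2048 + 4096 + 8192 + 16384 = 32767
Total = 27882 + 32767 = 60649


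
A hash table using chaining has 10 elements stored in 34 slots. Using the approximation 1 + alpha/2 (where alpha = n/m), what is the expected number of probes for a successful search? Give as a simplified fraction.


Load factor alpha = n/m = 10/34
Expected probes = 1 + alpha/2 = 1 + 10/(2*34)
= 1 + 10/68
= 68/68 + 10/68
= 78/68
Simplify: 39/34


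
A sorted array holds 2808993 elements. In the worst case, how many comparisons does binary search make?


Halving sequence: 2808993 -> 1404496 -> 702248 -> 351124 -> 175562 -> 87781 -> 43890 -> 21945 -> 10972 -> 5486 -> 2743 -> 1371 -> 685 -> 342 -> 171 -> 85 -> 42 -> 21 -> 10 -> 5 -> 2 -> 1
Number of halvings = 21
Max comparisons = 21 + 1 = 22


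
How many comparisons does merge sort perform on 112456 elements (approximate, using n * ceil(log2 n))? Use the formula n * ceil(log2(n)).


Recursion depth: ceil(log2(112456)) = 17
Each recursion level merges n = 112456 elements
Total = 112456 * 17 = 1911752


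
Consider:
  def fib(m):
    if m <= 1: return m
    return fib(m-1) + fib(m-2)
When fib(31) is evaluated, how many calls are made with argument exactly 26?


Let N(m) = number of times fib(m) is called while evaluating fib(31).
N(31) = 1 (the initial call).
N(30) = 1 (only fib(31) calls it).
For 1 <= m <= 29: fib(m) is called by fib(m+1) and fib(m+2), so
  N(m) = N(m+1) + N(m+2).
fib(0) is called only by fib(2), so N(0) = N(2).
Walk down from m=31:
  N(31)=1, N(30)=1, N(29)=2, N(28)=3, N(27)=5, N(26)=8
N(26) = 8


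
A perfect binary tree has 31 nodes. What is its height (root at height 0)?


For a perfect binary tree of height h: n = 2^(h+1) - 1, so h = log2(n+1) - 1.
  n + 1 = 32 = 2^5
  log2(32) = 5
  height = 5 - 1 = 4


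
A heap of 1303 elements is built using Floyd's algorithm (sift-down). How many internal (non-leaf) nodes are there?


Leaf nodes occupy roughly half the array.
Sift-down is called for each internal node, starting from the last one.
Internal nodes = floor(n/2) = floor(1303/2) = 651


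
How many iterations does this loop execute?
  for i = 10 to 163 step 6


The loop variable i takes values starting at 10 and increments by 6 each iteration.
Sequence: i = 10, 16, 22, 28, 34, 40, 46, 52, 58, ...
The upper bound 163 is inclusive, so the count is floor((last - first) / step) + 1:
floor((163 - 10) / 6) + 1 = floor(153/6) + 1 = 25 + 1 = 26


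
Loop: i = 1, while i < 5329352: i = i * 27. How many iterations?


i multiplies by 27 each step:
i = 1 -> 27 -> 729 -> 19683 -> 531441 -> 14348907 (stop)
Iterations = ceil(log_27(5329352)) = 5


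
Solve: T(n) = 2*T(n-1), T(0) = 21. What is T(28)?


Unrolling:
T(28) = 2*T(27) = 2^2*T(26) = ... = 2^28*T(0)
= 2^28 * 21
= 268435456 * 21 = 5637144576


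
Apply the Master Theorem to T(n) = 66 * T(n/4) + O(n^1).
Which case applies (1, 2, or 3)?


The Master Theorem: T(n) = a*T(n/b) + O(n^c)
  a = 66, b = 4, c = 1
log_b(a) = log_4(66) ~ 3.022
Compare b^c with a: 4^1 = 4 < 66, so c < log_b(a).
Since c < log_b(a), Case 1 applies.
T(n) = O(n^(log_4 66)) ~ O(n^3.022)
Master Theorem case = 1


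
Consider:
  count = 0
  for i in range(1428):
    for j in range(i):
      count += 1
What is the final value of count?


For each i, the inner loop runs i times:
  i=0: inner runs 0 times
  i=1: inner runs 1 time
  i=2: inner runs 2 times
  i=3: inner runs 3 times
  i=4: inner runs 4 times
  i=5: inner runs 5 times
  i=6: inner runs 6 times
  i=7: inner runs 7 times
  ...
Total = 0 + 1 + 2 + ... + 1427 = 1428*(1428-1)/2 = 1018878


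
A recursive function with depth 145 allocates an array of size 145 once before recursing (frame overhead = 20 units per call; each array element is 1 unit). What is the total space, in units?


Array allocation: 145 units (allocated once)
Stack frames: 145 deep * 20 per frame = 2900 units
Total = 145 + 2900 = 3045


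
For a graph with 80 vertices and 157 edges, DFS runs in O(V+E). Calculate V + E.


A full DFS traversal visits each vertex once and examines each edge once.
V = 80
E = 157
Sum = 80 + 157 = 237


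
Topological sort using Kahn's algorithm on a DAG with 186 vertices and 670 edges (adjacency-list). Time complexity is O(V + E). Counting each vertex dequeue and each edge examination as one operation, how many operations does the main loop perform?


Kahn's algorithm:
  1. Compute in-degrees: O(V + E)
  2. Process queue: each vertex dequeued once (O(V))
     each edge examined once (O(E))
Total = V + E = 186 + 670 = 856


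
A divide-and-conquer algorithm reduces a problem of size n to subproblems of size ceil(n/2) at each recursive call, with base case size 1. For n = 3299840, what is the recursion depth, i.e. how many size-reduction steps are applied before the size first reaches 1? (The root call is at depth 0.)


Each step divides the size by 2 (rounding up); after k steps the size is ceil(n/2^k), which equals 1 exactly when 2^k >= n.
So the depth is the smallest k with 2^k >= 3299840, i.e. ceil(log_2(3299840)).
2^21 = 2097152 < 3299840 <= 4194304 = 2^22
Recursion depth = 22


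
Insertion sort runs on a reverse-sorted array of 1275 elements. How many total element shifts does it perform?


Sum of shifts = 1 + 2 + 3 + ... + 1274
= 1275 * 1274 / 2
= 1624350 / 2
= 812175


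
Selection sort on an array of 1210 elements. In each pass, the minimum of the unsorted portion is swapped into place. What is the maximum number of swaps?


Selection sort performs one swap per pass:
  Pass 1: find min in positions 0 to 1209, swap with position 0
  Pass 2: find min in positions 1 to 1209, swap with position 1
  Pass 3: find min in positions 2 to 1209, swap with position 2
  Pass 4: find min in positions 3 to 1209, swap with position 3
  Pass 5: find min in positions 4 to 1209, swap with position 4
  ... (1204 more passes)
Total passes (and swaps) = n - 1 = 1210 - 1 = 1209


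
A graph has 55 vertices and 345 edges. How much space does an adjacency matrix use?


Adjacency matrix: V x V grid of entries
Space = V^2 = 55^2 = 55 * 55 = 3025


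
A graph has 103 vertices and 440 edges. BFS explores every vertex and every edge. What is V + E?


A full BFS traversal dequeues each vertex once and examines each edge once.
Vertex visits: 103
Edge visits: 440
V + E = 103 + 440 = 543


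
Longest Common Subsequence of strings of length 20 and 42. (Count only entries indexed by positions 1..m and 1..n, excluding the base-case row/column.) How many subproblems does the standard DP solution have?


DP table indexed by positions in both strings.
First string: 20 positions
Second string: 42 positions
Total = 20 * 42 = 840


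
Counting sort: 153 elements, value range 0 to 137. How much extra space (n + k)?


n = 153 (output array)
k = 138 (count array for 138 distinct values)
Extra space = 153 + 138 = 291


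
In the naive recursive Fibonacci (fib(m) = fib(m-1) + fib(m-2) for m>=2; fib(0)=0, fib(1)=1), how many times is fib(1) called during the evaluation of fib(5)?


Let N(m) = number of times fib(m) is called while evaluating fib(5).
N(5) = 1 (the initial call).
N(4) = 1 (only fib(5) calls it).
For 1 <= m <= 3: fib(m) is called by fib(m+1) and fib(m+2), so
  N(m) = N(m+1) + N(m+2).
fib(0) is called only by fib(2), so N(0) = N(2).
Walk down from m=5:
  N(5)=1, N(4)=1, N(3)=2, N(2)=3, N(1)=5
N(1) = 5


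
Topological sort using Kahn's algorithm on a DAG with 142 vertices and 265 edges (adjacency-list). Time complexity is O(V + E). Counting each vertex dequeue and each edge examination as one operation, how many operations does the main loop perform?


Kahn's algorithm:
  1. Compute in-degrees: O(V + E)
  2. Process queue: each vertex dequeued once (O(V))
     each edge examined once (O(E))
Total = V + E = 142 + 265 = 407


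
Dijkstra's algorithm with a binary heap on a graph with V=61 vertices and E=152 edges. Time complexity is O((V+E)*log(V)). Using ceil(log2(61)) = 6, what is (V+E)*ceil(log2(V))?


Dijkstra with a binary heap: each vertex is extracted once, each edge may relax once.
Each heap operation costs O(log V).
V + E = 61 + 152 = 213
ceil(log2(61)) = 6 (since 2^5 = 32 < 61 <= 64 = 2^6)
Total heap work = (V+E) * ceil(log2(V)) = 213 * 6 = 1278


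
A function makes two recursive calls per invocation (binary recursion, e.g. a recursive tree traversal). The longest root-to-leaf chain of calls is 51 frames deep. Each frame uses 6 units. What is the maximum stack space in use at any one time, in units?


Binary recursion: the two calls run one after the other, so only one root-to-leaf chain of frames is on the stack at a time.
Maximum depth (longest chain) = 51 frames
Each frame = 6 units
Max stack space = 51 * 6 = 306


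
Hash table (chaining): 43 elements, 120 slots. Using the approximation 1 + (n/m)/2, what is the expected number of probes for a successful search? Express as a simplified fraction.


Computing expected probes:
alpha = 43/120
= 1 + alpha/2
= 1 + 43/(2*120)
= (2*120 + 43) / (2*120)
= 283/240


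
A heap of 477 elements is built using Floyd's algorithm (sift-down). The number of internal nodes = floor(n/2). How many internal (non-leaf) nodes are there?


Leaf nodes occupy roughly half the array.
Sift-down is called for each internal node, starting from the last one.
Internal nodes = floor(n/2) = floor(477/2) = 238


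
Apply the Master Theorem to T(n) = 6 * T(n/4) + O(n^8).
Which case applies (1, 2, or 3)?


The Master Theorem: T(n) = a*T(n/b) + O(n^c)
  a = 6, b = 4, c = 8
log_b(a) = log_4(6) ~ 1.292
Compare b^c with a: 4^8 = 65536 > 6, so c > log_b(a).
Since c > log_b(a), Case 3 applies.
T(n) = O(n^8)
Master Theorem case = 3


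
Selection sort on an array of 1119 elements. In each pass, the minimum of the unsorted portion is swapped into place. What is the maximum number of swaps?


Selection sort performs one swap per pass:
  Pass 1: find min in positions 0 to 1118, swap with position 0
  Pass 2: find min in positions 1 to 1118, swap with position 1
  Pass 3: find min in positions 2 to 1118, swap with position 2
  Pass 4: find min in positions 3 to 1118, swap with position 3
  Pass 5: find min in positions 4 to 1118, swap with position 4
  ... (1113 more passes)
Total passes (and swaps) = n - 1 = 1119 - 1 = 1118


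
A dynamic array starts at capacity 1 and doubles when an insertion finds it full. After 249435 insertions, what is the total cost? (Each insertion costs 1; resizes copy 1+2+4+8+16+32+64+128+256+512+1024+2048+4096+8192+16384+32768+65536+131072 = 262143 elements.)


Insertion cost: 249435 (one per element)
Resizes occur just before inserting elements 2, 3, 5, 9, ...
Elements copied at each resize: 1 + 2 + 4 + 8 + 16 + 32 + 64 + 128 + 256 + 512 + 1024 + 2048 + 4096 + 8192 + 16384 + 32768 + 65536 + 131072
Sum of copies = 262143 (geometric series: 2^k - 1)
Total = 249435 + 262143 = 511578


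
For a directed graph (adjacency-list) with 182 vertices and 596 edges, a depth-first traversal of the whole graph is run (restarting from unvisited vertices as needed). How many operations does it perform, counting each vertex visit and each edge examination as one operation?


A full DFS traversal visits each vertex once and examines each edge once.
V = 182
E = 596
Sum = 182 + 596 = 778


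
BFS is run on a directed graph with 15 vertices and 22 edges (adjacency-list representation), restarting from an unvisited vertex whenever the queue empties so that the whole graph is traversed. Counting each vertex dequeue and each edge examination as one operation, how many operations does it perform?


A full BFS traversal dequeues each vertex exactly once and examines each directed edge exactly once.
V = 15 (vertex processing cost)
E = 22 (edge examination cost)
Total operations proportional to V + E = 15 + 22 = 37
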